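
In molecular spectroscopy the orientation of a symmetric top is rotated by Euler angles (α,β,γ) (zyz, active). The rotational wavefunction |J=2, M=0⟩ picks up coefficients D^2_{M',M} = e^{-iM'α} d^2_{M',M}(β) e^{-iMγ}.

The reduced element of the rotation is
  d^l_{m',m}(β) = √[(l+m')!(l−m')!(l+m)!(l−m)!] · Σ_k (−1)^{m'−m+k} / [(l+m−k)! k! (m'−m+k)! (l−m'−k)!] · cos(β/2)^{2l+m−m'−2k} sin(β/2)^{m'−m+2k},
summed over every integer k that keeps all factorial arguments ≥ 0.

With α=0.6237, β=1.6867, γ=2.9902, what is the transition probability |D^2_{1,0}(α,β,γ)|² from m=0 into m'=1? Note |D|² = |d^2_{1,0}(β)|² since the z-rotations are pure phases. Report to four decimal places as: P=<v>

D^2_{1,0}(0.6237,1.6867,2.9902) = e^{-i·1·0.6237}·d^2_{1,0}(1.6867)·e^{-i·0·2.9902}. Compute d first:
Half-angle: c=0.664965, s=0.746875. N=√(6·1·2·2)=4.898979
k: max(0,(0)−(1))=0 … min(2+(0),2−(1))=1
  k=0: (−1)^1·4.8990/(2)·0.6650^3·0.7469^1 = -0.537922
  k=1: (−1)^2·4.8990/(2)·0.6650^1·0.7469^3 = +0.678606
d^2_{1,0}(1.6867) = -0.537922 +0.678606 = +0.140685
|D^2_{1,0}|² = |d^2_{1,0}(β)|² = (+0.140685)² = 0.019792 (the z-rotation phases have unit modulus)

P=0.0198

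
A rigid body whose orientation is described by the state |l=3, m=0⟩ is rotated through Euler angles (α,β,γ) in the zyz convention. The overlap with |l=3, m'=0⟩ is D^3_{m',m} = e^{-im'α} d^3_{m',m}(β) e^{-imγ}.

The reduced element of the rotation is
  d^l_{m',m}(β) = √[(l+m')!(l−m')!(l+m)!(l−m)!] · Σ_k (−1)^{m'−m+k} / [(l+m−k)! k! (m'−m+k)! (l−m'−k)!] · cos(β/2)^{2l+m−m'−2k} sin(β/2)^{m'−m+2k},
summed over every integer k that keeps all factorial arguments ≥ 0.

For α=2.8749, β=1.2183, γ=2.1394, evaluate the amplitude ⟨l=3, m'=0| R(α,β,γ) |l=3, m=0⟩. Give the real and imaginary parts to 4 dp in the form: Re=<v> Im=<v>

Re=-0.4150 Im=0.0000

Split into d^3_{0,0}(β=1.2183) × two z-phases.
c=cos(1.218300/2)=0.820135, s=sin(1.218300/2)=0.572171; N=√[6·6·6·6]=36.000000
k: max(0,(0)−(0))=0 … min(3+(0),3−(0))=3
  k=0: (−1)^0·36.0000/(36)·0.8201^6·0.5722^0 = +0.304306
  k=1: (−1)^1·36.0000/(4)·0.8201^4·0.5722^2 = -1.333012
  k=2: (−1)^2·36.0000/(4)·0.8201^2·0.5722^4 = +0.648806
  k=3: (−1)^3·36.0000/(36)·0.8201^0·0.5722^6 = -0.035088
d^3_{0,0}(1.2183) = +0.304306 -1.333012 +0.648806 -0.035088 = -0.414988
D = (+1.000000+0.000000i)·(-0.414988)·(+1.000000+0.000000i) = -0.414988+0.000000i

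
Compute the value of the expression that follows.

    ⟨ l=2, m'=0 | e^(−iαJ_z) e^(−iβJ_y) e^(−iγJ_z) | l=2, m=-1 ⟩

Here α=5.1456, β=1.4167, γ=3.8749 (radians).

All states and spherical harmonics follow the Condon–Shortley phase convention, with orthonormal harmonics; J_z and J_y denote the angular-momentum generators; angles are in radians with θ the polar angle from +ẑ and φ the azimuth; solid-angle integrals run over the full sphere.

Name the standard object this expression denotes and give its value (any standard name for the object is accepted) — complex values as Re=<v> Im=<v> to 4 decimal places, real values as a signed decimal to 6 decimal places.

This is a Wigner D-matrix element — the rotation-matrix element ⟨l m'| R(α,β,γ) |l m⟩ in the angular-momentum basis.
D^2_{0,-1}(5.1456,1.4167,3.8749) = e^{-i·0·5.1456}·d^2_{0,-1}(1.4167)·e^{-i·-1·3.8749}. Compute d first:
With c≡cos(β/2)=0.759436 and s≡sin(β/2)=0.650582, N=[2·2·1·6]^{1/2}=4.898979
Admissible k: 0..1 (factorial args all ≥0)
  k=0: (−1)^1·4.8990/(2)·0.7594^3·0.6506^1 = -0.697994
  k=1: (−1)^2·4.8990/(2)·0.7594^1·0.6506^3 = +0.512239
d^2_{0,-1}(1.4167) = -0.697994 +0.512239 = -0.185755
Attach z-rotation phases: D = e^{-i(0)(5.1456)}·(-0.185755)·e^{-i(-1)(3.8749)} = +0.138010+0.124332i

Wigner D-matrix element, Re=0.1380 Im=0.1243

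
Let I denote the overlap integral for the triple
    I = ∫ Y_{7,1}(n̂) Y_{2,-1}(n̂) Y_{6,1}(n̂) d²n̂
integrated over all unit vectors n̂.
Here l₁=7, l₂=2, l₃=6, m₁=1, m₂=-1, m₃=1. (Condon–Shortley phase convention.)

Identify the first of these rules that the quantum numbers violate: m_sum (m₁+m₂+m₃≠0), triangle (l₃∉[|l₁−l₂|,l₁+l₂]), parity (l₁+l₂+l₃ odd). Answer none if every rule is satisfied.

m_sum

m₁+m₂+m₃ = 1 − 1 + 1 = 1  ✗
triangle: |7−2|=5 ≤ l₃=6 ≤ 7+2=9
parity: l₁+l₂+l₃ = 15 is odd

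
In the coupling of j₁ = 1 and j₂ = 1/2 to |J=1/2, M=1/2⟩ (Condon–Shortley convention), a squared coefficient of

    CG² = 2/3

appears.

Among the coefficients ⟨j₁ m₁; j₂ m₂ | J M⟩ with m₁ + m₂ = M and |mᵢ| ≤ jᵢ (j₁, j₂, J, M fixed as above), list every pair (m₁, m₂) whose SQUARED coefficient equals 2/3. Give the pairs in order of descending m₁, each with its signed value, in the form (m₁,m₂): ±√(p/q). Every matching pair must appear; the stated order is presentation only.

(1,-1/2): +√(2/3)

Admissible pairs with m₁+m₂ = M = 1/2: (0,1/2), (1,-1/2)
  (m₁,m₂)=(1,-1/2): CG² = 2/3, CG = +√(2/3)   ← matches the target
  (m₁,m₂)=(0,1/2): CG² = 1/3, CG = −√(1/3)
Pairs with CG² = 2/3: (1,-1/2): +√(2/3)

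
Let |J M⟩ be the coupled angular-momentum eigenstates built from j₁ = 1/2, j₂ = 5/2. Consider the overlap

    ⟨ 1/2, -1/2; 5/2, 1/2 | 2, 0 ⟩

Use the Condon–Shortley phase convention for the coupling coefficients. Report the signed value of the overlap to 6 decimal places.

-0.707107  (= −√(1/2))

j₁+j₂−J=1  J+j₁−j₂=0  J−j₁+j₂=4  j₁+j₂+J+1=6
(j₁±m₁, j₂±m₂, J±M) = (0,1,3,2,2,2)
P² = 8
sum k=1..1:
  [1] −1/4 = -1/4
S = -1/4
C² = P²·S² = 1/2 ; C = -0.707107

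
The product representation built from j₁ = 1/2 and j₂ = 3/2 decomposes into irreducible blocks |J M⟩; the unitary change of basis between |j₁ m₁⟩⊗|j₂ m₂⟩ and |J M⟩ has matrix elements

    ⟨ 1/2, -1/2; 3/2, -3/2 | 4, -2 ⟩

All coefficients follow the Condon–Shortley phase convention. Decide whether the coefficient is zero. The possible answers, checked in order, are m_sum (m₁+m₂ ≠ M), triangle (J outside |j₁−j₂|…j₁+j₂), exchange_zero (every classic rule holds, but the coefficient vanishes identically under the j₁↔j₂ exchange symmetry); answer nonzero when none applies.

m-sum: m₁+m₂ = -1/2+(-3/2) = -2, M = -2  ✓
triangle: need |j₁−j₂| ≤ J ≤ j₁+j₂, i.e. J ∈ [1, 2]; J = 4 is outside ✗ ⇒ coefficient is 0

triangle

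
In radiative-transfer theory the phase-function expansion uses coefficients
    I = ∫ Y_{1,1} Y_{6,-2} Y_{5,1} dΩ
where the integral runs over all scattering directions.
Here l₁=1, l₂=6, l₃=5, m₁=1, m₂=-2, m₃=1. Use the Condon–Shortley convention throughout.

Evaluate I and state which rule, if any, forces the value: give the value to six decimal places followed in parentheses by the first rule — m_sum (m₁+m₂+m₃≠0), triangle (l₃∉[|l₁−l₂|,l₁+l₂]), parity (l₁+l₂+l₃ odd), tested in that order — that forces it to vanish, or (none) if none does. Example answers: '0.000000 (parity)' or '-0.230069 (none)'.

Rules hold: Σm=0, L=12 even, 5≤5≤7.
N = 3·13·11 = 429
Δ = 2!·0!·10!/13! = 1/858
Racah Σ t=1..1: t=1:−1/14400 = -1/14400
⇒ 3j(1 6 5; 0 0 0)² = 6/143, sgn +1
Racah Σ t=0..0: t=0:+1/34560 = 1/34560
⇒ 3j(1 6 5; 1 -2 1)² = 14/429, sgn +1
4πI² = N·(3j₀)²·(3jₘ)² = 84/143
I = +1·√(0.587413/4π) = 0.21620548
No selection rule forces the value: the integral is nonzero (none).

0.216205 (none)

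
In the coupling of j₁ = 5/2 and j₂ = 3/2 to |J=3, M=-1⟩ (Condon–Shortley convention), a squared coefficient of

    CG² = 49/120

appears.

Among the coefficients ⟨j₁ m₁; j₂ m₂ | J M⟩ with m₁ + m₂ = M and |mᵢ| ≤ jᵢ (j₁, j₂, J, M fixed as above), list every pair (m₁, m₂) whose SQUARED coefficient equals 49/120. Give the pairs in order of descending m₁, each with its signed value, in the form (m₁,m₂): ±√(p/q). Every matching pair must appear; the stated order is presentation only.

(-3/2,1/2): −√(49/120)

Admissible pairs with m₁+m₂ = M = -1: (-5/2,3/2), (-3/2,1/2), (-1/2,-1/2), (1/2,-3/2)
  (m₁,m₂)=(1/2,-3/2): CG² = 9/20, CG = +√(9/20)
  (m₁,m₂)=(-1/2,-1/2): CG² = 1/60, CG = +√(1/60)
  (m₁,m₂)=(-3/2,1/2): CG² = 49/120, CG = −√(49/120)   ← matches the target
  (m₁,m₂)=(-5/2,3/2): CG² = 1/8, CG = −√(1/8)
Pairs with CG² = 49/120: (-3/2,1/2): −√(49/120)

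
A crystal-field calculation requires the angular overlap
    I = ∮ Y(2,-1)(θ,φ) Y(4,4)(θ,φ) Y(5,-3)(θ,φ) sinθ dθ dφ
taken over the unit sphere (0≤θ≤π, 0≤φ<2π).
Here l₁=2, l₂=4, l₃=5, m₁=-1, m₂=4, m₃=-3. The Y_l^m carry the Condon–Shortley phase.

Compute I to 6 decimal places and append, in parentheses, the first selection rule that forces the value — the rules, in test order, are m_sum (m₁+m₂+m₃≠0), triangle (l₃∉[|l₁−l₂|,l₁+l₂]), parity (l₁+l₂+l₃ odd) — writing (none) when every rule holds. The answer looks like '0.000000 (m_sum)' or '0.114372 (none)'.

l₁+l₂+l₃=11 is odd: 3j(l;000)=0 ⇒ I=0

0.000000 (parity)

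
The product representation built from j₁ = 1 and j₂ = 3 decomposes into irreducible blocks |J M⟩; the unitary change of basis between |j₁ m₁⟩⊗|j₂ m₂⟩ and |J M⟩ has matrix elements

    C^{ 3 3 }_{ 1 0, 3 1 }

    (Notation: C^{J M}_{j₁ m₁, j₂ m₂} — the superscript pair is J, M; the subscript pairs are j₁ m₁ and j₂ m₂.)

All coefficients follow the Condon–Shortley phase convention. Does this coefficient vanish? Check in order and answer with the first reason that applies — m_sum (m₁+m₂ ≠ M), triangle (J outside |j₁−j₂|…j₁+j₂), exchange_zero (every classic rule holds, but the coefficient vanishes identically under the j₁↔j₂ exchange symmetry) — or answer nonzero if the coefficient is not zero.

m-sum: m₁+m₂ = 0+1 = 1, M = 3  ✗ ⇒ coefficient is 0

m_sum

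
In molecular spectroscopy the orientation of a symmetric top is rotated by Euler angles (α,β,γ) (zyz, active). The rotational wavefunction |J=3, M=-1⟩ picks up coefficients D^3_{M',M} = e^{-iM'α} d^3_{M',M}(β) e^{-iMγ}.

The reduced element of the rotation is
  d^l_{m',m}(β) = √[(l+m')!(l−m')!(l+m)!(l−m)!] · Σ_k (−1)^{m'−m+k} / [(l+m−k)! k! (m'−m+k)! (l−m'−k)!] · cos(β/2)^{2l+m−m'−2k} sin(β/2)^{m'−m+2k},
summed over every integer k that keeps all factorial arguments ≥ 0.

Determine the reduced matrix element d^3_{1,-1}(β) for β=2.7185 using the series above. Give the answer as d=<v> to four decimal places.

d^3_{1,-1}(β=2.7185) via the finite sum:
With c≡cos(β/2)=0.209972 and s≡sin(β/2)=0.977707, N=[24·2·2·24]^{1/2}=48.000000
k: max(0,(-1)−(1))=0 … min(3+(-1),3−(1))=2
  k=0: (−1)^2·48.0000/(8)·0.2100^4·0.9777^2 = +0.011148
  k=1: (−1)^3·48.0000/(6)·0.2100^2·0.9777^4 = -0.322291
  k=2: (−1)^4·48.0000/(48)·0.2100^0·0.9777^6 = +0.873481
d^3_{1,-1}(2.7185) = +0.011148 -0.322291 +0.873481 = +0.562338

d=0.5623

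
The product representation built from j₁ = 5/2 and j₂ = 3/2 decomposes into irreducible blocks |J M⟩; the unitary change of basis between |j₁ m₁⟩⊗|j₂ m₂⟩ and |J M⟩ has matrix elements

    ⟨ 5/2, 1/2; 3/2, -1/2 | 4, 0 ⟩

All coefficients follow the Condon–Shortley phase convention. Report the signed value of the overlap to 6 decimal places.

+0.654654  (= +√(3/7))

triangle: 0!×5!×3!/9! = 720/362880
(j±m)!: 3!×2!×1!×2!×4!×4! = 13824
prefactor² = (2J+1)×Δ×N² = 1728/7
  k=0: +1/(0!×0!×2!×1!×3!×2!) = 1/24
Σ = 1/24  ⇒  CG² = 1728/7×(1/24)² = 3/7
CG = +√(3/7) = +0.654654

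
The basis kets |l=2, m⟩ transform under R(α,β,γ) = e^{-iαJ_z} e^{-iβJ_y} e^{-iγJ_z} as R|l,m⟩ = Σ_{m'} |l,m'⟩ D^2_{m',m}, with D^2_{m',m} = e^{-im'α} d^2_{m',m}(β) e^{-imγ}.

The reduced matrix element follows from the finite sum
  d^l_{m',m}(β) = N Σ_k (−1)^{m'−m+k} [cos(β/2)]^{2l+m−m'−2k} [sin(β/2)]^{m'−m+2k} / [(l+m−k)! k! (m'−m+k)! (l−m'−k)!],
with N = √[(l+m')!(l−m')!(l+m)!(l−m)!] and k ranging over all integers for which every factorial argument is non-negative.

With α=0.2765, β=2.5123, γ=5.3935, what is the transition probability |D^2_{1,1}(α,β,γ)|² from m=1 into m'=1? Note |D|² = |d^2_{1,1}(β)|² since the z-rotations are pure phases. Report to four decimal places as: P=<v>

P=0.0628

D^2_{1,1}(0.2765,2.5123,5.3935) = e^{-i·1·0.2765}·d^2_{1,1}(2.5123)·e^{-i·1·5.3935}. Compute d first:
With c≡cos(β/2)=0.309480 and s≡sin(β/2)=0.950906, N=[6·1·6·1]^{1/2}=6.000000
The bounds max(0,m−m')=0 and min(l+m,l−m')=1 give 2 terms
  k=0: (−1)^0·6.0000/(6)·0.3095^4·0.9509^0 = +0.009173
  k=1: (−1)^1·6.0000/(2)·0.3095^2·0.9509^2 = -0.259814
d^2_{1,1}(2.5123) = +0.009173 -0.259814 = -0.250640
|D^2_{1,1}|² = |d^2_{1,1}(β)|² = (-0.250640)² = 0.062821 (the z-rotation phases have unit modulus)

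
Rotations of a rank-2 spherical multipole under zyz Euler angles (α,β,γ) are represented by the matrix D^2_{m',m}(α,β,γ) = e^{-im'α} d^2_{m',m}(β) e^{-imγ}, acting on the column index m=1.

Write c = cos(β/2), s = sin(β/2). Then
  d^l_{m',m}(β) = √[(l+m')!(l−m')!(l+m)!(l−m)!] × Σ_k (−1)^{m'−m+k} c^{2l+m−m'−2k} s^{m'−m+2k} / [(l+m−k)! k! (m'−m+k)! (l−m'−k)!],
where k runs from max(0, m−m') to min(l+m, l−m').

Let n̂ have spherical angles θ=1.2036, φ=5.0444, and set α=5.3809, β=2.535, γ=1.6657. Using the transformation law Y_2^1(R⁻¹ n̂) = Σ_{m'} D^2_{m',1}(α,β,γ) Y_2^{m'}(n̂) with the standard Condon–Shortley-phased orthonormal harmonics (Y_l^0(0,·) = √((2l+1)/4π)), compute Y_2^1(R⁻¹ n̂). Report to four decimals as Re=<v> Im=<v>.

Re=0.0350 Im=-0.1527

Need the full column D^2_{m',1} for m'=−2..2 at α=5.3809, β=2.5350, γ=1.6657.
cos(β/2)=0.298668, sin(β/2)=0.954357
d^2_{-2,1}: single k=3 term ⇒ +0.519220;  D = -0.491426+0.167600i
d^2_{-1,1}: k∈[2..3] ⇒ +0.243736 -0.829552 = -0.585816;  D = +0.492056+0.317902i
d^2_{0,1}: k∈[1..2] ⇒ +0.062280 -0.635912 = -0.573631;  D = +0.054358+0.571050i
d^2_{1,1}: k∈[0..1] ⇒ +0.007957 -0.243736 = -0.235779;  D = -0.170345+0.163016i
d^2_{2,1}: single k=0 term ⇒ -0.050852;  D = -0.050362-0.007039i
Y_2^{m'}(θ=1.2036,φ=5.0444) and Σ D·Y over m':
  (-0.4914+0.1676i)·(-0.2650+0.2074i)  (+0.4921+0.3179i)·(+0.0844+0.2447i)  (+0.0544+0.5710i)·(-0.1934+0.0000i)  (-0.1703+0.1630i)·(-0.0844+0.2447i)  (-0.0504-0.0070i)·(-0.2650-0.2074i)
Y_2^1(R⁻¹ n̂) = +0.035037-0.152684i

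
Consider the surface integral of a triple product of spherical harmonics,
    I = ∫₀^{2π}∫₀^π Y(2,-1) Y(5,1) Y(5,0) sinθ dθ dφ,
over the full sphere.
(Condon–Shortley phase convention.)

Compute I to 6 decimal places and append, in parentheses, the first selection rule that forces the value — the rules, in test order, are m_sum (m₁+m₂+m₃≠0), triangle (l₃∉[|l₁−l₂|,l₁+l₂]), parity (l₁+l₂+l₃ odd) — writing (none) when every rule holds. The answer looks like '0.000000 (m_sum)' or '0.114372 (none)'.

-0.036166 (none)

m-sum 0 ✓  L=12 even ✓  3≤5≤7 ✓
Π(2lᵢ+1) = 5×11×11 = 605
triangle coeff Δ(2,5,5) = 1/38610
Σ_t [0,2]: t=0:+1/2880 t=1:−1/576 t=2:+1/2880 = -1/960
(3j)²=10/429 [(2 5 5; 0 0 0)], sign=+1
Σ_t [1,2]: t=1:−1/1440 t=2:+1/1152 = 1/5760
(3j)²=1/858 [(2 5 5; -1 1 0)], sign=-1
⇒ 4πI² = 25/1521
I = (-1)√(25/1521/(4π)) = -0.03616600
No selection rule forces the value: the integral is nonzero (none).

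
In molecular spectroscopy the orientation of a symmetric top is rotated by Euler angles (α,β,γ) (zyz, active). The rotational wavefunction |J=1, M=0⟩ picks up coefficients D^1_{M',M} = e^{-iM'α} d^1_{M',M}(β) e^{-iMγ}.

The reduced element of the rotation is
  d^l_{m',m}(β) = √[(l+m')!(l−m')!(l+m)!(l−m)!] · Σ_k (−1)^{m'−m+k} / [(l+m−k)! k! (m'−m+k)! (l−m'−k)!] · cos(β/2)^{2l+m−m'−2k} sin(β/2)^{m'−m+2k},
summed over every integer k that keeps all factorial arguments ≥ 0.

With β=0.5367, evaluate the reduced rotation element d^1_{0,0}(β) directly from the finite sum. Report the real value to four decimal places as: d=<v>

d=0.8594

d^1_{0,0}(β=0.5367) via the finite sum:
c=cos(0.536700/2)=0.964210, s=sin(0.536700/2)=0.265141; N=√[1·1·1·1]=1.000000
k: max(0,(0)−(0))=0 … min(1+(0),1−(0))=1
  k=0: (−1)^0·1.0000/(1)·0.9642^2·0.2651^0 = +0.929700
  k=1: (−1)^1·1.0000/(1)·0.9642^0·0.2651^2 = -0.070300
d^1_{0,0}(0.5367) = +0.929700 -0.070300 = +0.859401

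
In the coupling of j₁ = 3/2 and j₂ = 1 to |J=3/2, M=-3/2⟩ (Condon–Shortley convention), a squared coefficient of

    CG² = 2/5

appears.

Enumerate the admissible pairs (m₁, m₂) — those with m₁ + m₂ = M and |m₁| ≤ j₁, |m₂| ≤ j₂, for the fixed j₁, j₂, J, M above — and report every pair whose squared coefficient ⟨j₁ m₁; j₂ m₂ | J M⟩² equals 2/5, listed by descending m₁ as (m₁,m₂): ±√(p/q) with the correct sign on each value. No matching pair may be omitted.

(-1/2,-1): +√(2/5)

Admissible pairs with m₁+m₂ = M = -3/2: (-3/2,0), (-1/2,-1)
  (m₁,m₂)=(-1/2,-1): CG² = 2/5, CG = +√(2/5)   ← matches the target
  (m₁,m₂)=(-3/2,0): CG² = 3/5, CG = −√(3/5)
Pairs with CG² = 2/5: (-1/2,-1): +√(2/5)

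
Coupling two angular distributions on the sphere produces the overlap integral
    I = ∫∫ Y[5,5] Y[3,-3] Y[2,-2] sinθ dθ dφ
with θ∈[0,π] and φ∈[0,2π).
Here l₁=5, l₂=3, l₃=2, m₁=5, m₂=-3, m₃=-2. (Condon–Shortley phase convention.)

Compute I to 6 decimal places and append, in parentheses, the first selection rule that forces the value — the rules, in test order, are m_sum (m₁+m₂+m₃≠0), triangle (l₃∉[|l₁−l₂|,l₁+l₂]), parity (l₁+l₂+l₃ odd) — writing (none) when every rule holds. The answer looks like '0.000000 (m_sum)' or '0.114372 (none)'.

-0.347235 (none)

Checks pass: Σm=0; 10 even; l₃=2∈[2,8].
(2·5+1)(2·3+1)(2·2+1) = 385
Δ: 6! 4! 0! / 11! → 1/2310
sum: t=3:−1/144 = -1/144
3j²(5 3 2; 0 0 0) = Δ·Π!·Σ² = 10/231  (sign -1)
sum: t=0:+1/17280 = 1/17280
3j²(5 3 2; 5 -3 -2) = Δ·Π!·Σ² = 1/11  (sign +1)
combine: 4πI² = 385·10/231·1/11 = 50/33
take √, sign -1: I = -0.34723469
No selection rule forces the value: the integral is nonzero (none).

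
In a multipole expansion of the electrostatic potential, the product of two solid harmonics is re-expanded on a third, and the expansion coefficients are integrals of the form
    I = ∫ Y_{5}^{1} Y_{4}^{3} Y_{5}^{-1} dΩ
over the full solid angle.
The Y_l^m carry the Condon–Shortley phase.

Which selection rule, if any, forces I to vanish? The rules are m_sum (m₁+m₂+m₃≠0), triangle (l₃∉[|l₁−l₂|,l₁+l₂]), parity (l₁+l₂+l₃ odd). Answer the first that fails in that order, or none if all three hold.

m_sum

m₁+m₂+m₃ = 1 + 3 − 1 = 3  ✗
triangle: |5−4|=1 ≤ l₃=5 ≤ 5+4=9
parity: l₁+l₂+l₃ = 14 is even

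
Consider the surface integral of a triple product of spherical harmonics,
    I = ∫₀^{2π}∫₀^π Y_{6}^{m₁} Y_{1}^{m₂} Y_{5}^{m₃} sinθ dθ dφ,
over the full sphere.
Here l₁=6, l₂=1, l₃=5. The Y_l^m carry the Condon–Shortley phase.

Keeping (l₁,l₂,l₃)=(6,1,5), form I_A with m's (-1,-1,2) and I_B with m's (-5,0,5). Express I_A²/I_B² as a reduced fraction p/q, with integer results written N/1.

10/11

Same 6,1,5: normalisation and zero-m 3j drop out of the ratio.
A: Δ: 2! 10! 0! / 13! → 1/858; sum: t=0:+1/60480 = 1/60480; 3j²(6 1 5; -1 -1 2) = Δ·Π!·Σ² = 5/429  (sign -1)
B: Δ: 2! 10! 0! / 13! → 1/858; sum: t=1:−1/3628800 = -1/3628800; 3j²(6 1 5; -5 0 5) = Δ·Π!·Σ² = 1/78  (sign -1)
I_A²/I_B² = (5/429)/(1/78) = 10/11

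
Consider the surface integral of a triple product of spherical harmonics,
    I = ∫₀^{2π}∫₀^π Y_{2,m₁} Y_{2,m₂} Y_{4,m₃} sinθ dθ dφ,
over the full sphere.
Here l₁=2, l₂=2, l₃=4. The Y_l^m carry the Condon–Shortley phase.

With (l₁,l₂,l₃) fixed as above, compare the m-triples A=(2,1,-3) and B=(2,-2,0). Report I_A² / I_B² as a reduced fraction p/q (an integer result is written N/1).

l's match ⇒ only the (l;m) 3-j factors differ between A and B.
A: triangle coeff Δ(2,2,4) = 1/630; Σ_t [0,0]: t=0:+1/144 = 1/144; (3j)²=1/18 [(2 2 4; 2 1 -3)], sign=-1
B: triangle coeff Δ(2,2,4) = 1/630; Σ_t [0,0]: t=0:+1/576 = 1/576; (3j)²=1/630 [(2 2 4; 2 -2 0)], sign=+1
I_A²/I_B² = (1/18)/(1/630) = 35/1

35/1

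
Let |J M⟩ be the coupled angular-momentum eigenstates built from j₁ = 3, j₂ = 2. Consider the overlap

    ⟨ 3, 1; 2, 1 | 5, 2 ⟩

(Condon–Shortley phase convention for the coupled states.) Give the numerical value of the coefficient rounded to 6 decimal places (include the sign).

j₁+j₂−J=0  J+j₁−j₂=6  J−j₁+j₂=4  j₁+j₂+J+1=11
(j₁±m₁, j₂±m₂, J±M) = (4,2,3,1,7,3)
P² = 41472
sum k=0..0:
  [0] +1/288 = 1/288
S = 1/288
C² = P²·S² = 1/2 ; C = +0.707107

+√(1/2) ≈ +0.707107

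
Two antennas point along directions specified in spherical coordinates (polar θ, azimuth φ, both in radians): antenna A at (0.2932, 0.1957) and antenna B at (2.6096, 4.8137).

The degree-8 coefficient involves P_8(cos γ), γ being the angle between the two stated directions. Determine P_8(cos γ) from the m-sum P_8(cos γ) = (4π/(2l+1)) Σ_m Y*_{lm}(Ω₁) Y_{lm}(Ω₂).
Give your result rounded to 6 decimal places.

Summing Y*_{l m}(θ₁,φ₁)·Y_{l m}(θ₂,φ₂) over m ∈ [−8, 8]; prefactor 4π/(2·8+1) = 0.739198:
  term(m=-8) = +0.000000+0.000000i   from Y*(Ω₁)=+0.000000+0.000025i, Y(Ω₂)=+0.001557-0.001637i
  term(m=-7) = -0.000003+0.000004i   from Y*(Ω₁)=+0.000066+0.000326i, Y(Ω₂)=+0.009998+0.011651i
  term(m=-6) = -0.000153-0.000098i   from Y*(Ω₁)=+0.001080+0.002579i, Y(Ω₂)=-0.053375+0.037136i
  term(m=-5) = +0.001469-0.002879i   from Y*(Ω₁)=+0.009418+0.013997i, Y(Ω₂)=-0.092947-0.167518i
  term(m=-4) = +0.027387+0.010861i   from Y*(Ω₁)=+0.053157+0.052882i, Y(Ω₂)=+0.361098-0.154907i
  term(m=-3) = -0.034387+0.118173i   from Y*(Ω₁)=+0.200481+0.133392i, Y(Ω₂)=+0.152960+0.487677i
  term(m=-2) = -0.135576-0.025902i   from Y*(Ω₁)=+0.478448+0.197452i, Y(Ω₂)=-0.261220+0.053665i
  term(m=-1) = -0.015442+0.163115i   from Y*(Ω₁)=+0.574654+0.113918i, Y(Ω₂)=+0.028286+0.278242i
  term(m=+0) = +0.019862+0.000000i   from Y*(Ω₁)=-0.052973-0.000000i, Y(Ω₂)=-0.374941+0.000000i
  term(m=+1) = -0.015442-0.163115i   from Y*(Ω₁)=-0.574654+0.113918i, Y(Ω₂)=-0.028286+0.278242i
  term(m=+2) = -0.135576+0.025902i   from Y*(Ω₁)=+0.478448-0.197452i, Y(Ω₂)=-0.261220-0.053665i
  term(m=+3) = -0.034387-0.118173i   from Y*(Ω₁)=-0.200481+0.133392i, Y(Ω₂)=-0.152960+0.487677i
  term(m=+4) = +0.027387-0.010861i   from Y*(Ω₁)=+0.053157-0.052882i, Y(Ω₂)=+0.361098+0.154907i
  term(m=+5) = +0.001469+0.002879i   from Y*(Ω₁)=-0.009418+0.013997i, Y(Ω₂)=+0.092947-0.167518i
  term(m=+6) = -0.000153+0.000098i   from Y*(Ω₁)=+0.001080-0.002579i, Y(Ω₂)=-0.053375-0.037136i
  term(m=+7) = -0.000003-0.000004i   from Y*(Ω₁)=-0.000066+0.000326i, Y(Ω₂)=-0.009998+0.011651i
  term(m=+8) = +0.000000-0.000000i   from Y*(Ω₁)=+0.000000-0.000025i, Y(Ω₂)=+0.001557+0.001637i
Total Σ_m = -0.293550-0.000000i. Multiply by 0.739198: -0.216992-0.000000i. P_8(cos γ) = -0.216992

-0.216992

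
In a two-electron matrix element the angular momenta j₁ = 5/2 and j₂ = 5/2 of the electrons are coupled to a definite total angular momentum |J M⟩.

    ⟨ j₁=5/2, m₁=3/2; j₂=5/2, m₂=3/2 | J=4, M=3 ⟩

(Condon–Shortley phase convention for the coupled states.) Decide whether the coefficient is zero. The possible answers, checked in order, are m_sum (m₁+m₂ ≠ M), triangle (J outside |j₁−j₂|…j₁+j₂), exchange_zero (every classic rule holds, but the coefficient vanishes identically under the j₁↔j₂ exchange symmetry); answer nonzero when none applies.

m-sum: m₁+m₂ = 3/2+3/2 = 3, M = 3  ✓
triangle: |j₁−j₂| = 0 ≤ J = 4 ≤ j₁+j₂ = 5  ✓
exchange: j₁=j₂ and m₁=m₂, and (−1)^(j₁+j₂−J) = (−1)^1 = −1 forces ⟨j₁m₁;j₂m₂|JM⟩ = −⟨j₂m₂;j₁m₁|JM⟩ = −⟨j₁m₁;j₂m₂|JM⟩ ⇒ the coefficient vanishes identically
Racah sum check: Σ_k collapses to 0 ⇒ CG = 0

exchange_zero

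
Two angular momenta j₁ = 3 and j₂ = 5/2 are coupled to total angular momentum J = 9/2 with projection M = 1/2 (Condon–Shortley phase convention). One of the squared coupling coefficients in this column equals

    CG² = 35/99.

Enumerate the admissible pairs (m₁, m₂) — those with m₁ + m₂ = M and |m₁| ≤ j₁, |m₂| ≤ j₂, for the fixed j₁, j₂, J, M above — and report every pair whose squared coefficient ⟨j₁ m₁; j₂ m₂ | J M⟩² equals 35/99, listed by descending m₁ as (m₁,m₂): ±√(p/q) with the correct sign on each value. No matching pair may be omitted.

(-1,3/2): −√(35/99)

Admissible pairs with m₁+m₂ = M = 1/2: (-2,5/2), (-1,3/2), (0,1/2), (1,-1/2), (2,-3/2), (3,-5/2)
  (m₁,m₂)=(3,-5/2): CG² = 5/231, CG = +√(5/231)
  (m₁,m₂)=(2,-3/2): CG² = 361/1386, CG = +√(361/1386)
  (m₁,m₂)=(1,-1/2): CG² = 160/693, CG = +√(160/693)
  (m₁,m₂)=(0,1/2): CG² = 10/231, CG = −√(10/231)
  (m₁,m₂)=(-1,3/2): CG² = 35/99, CG = −√(35/99)   ← matches the target
  (m₁,m₂)=(-2,5/2): CG² = 125/1386, CG = −√(125/1386)
Pairs with CG² = 35/99: (-1,3/2): −√(35/99)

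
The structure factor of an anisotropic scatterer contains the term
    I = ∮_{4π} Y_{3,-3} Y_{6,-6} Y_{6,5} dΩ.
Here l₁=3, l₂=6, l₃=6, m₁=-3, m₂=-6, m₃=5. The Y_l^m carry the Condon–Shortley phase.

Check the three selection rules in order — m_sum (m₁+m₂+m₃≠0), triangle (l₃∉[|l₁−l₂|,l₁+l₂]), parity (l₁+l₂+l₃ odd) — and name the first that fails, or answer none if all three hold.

m_sum

azimuthal sum: -3 − 6 + 5 = -4  ✗
3 ≤ 6 ≤ 9 (triangle on l)
L = 3 + 6 + 6 = 15 (odd)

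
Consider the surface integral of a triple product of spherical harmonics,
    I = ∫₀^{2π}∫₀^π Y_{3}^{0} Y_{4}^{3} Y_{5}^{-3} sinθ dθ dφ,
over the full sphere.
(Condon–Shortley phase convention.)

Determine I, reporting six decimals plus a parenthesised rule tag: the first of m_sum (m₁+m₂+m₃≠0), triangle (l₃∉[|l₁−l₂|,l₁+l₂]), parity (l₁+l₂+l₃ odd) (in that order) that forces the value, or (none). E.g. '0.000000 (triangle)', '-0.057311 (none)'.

0.103862 (none)

Rules hold: Σm=0, L=12 even, 1≤5≤7.
N = 7·9·11 = 693
Δ = 2!·4!·6!/13! = 1/180180
Racah Σ t=0..2: t=0:+1/576 t=1:−1/144 t=2:+1/576 = -1/288
⇒ 3j(3 4 5; 0 0 0)² = 20/1001, sgn +1
Racah Σ t=1..2: t=1:−1/2880 t=2:+1/1440 = 1/2880
⇒ 3j(3 4 5; 0 3 -3)² = 7/715, sgn +1
4πI² = N·(3j₀)²·(3jₘ)² = 252/1859
I = +1·√(0.135557/4π) = 0.10386175
No selection rule forces the value: the integral is nonzero (none).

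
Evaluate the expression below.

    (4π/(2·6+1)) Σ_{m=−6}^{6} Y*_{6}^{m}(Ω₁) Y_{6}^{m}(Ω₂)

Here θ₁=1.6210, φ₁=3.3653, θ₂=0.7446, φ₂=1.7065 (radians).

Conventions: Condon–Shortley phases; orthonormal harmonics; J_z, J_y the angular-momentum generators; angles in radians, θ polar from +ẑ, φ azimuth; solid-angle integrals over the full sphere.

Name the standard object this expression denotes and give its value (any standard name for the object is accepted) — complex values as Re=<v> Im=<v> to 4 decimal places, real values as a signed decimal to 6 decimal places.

Legendre polynomial (addition theorem), -0.253217

This sum is the spherical-harmonic addition theorem: it equals the Legendre polynomial P_l(cos γ) of the angle γ between the two directions.
Addition theorem: P_6(cos γ) = (4π/13) Σ_m Y*_{lm}(Ω₁) Y_{lm}(Ω₂), m = −6…6:
  [-6]  conj(Y_{6,-6})(Ω₁) = +0.108626+0.466976i ; Y_{6,-6}(Ω₂) = -0.032119+0.034026i ; Δ = -0.019378-0.011303i
  [-5]  conj(Y_{6,-5})(Ω₁) = +0.036468+0.075061i ; Y_{6,-5}(Ω₂) = -0.110393-0.136927i ; Δ = +0.006252-0.013280i
  [-4]  conj(Y_{6,-4})(Ω₁) = -0.215946-0.269255i ; Y_{6,-4}(Ω₂) = +0.318826-0.192336i ; Δ = -0.120636-0.044311i
  [-3]  conj(Y_{6,-3})(Ω₁) = -0.075801-0.060192i ; Y_{6,-3}(Ω₂) = +0.174032+0.403598i ; Δ = +0.011102-0.041069i
  [-2]  conj(Y_{6,-2})(Ω₁) = +0.279682+0.134211i ; Y_{6,-2}(Ω₂) = -0.132009+0.036735i ; Δ = -0.041851-0.007443i
  [-1]  conj(Y_{6,-1})(Ω₁) = +0.099150+0.022558i ; Y_{6,-1}(Ω₂) = +0.043688+0.319958i ; Δ = -0.002886+0.032710i
  [+0]  conj(Y_{6,0})(Ω₁) = -0.301164-0.000000i ; Y_{6,0}(Ω₂) = -0.241863+0.000000i ; Δ = +0.072840+0.000000i
  [+1]  conj(Y_{6,1})(Ω₁) = -0.099150+0.022558i ; Y_{6,1}(Ω₂) = -0.043688+0.319958i ; Δ = -0.002886-0.032710i
  [+2]  conj(Y_{6,2})(Ω₁) = +0.279682-0.134211i ; Y_{6,2}(Ω₂) = -0.132009-0.036735i ; Δ = -0.041851+0.007443i
  [+3]  conj(Y_{6,3})(Ω₁) = +0.075801-0.060192i ; Y_{6,3}(Ω₂) = -0.174032+0.403598i ; Δ = +0.011102+0.041069i
  [+4]  conj(Y_{6,4})(Ω₁) = -0.215946+0.269255i ; Y_{6,4}(Ω₂) = +0.318826+0.192336i ; Δ = -0.120636+0.044311i
  [+5]  conj(Y_{6,5})(Ω₁) = -0.036468+0.075061i ; Y_{6,5}(Ω₂) = +0.110393-0.136927i ; Δ = +0.006252+0.013280i
  [+6]  conj(Y_{6,6})(Ω₁) = +0.108626-0.466976i ; Y_{6,6}(Ω₂) = -0.032119-0.034026i ; Δ = -0.019378+0.011303i
Σ over m = -0.261955+0.000000i; ×(4π/13) → -0.253217+0.000000i. Real part: -0.253217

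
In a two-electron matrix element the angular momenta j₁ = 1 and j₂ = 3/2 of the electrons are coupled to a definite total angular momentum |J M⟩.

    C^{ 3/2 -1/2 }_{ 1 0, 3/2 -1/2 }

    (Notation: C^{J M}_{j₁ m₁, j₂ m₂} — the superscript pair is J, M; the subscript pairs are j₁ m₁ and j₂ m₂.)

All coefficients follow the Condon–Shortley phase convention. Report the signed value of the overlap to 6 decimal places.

+√(1/15) = +0.258199

j₁+j₂−J=1  J+j₁−j₂=1  J−j₁+j₂=2  j₁+j₂+J+1=5
(j₁±m₁, j₂±m₂, J±M) = (1,1,1,2,1,2)
P² = 4/15
sum k=0..1:
  [0] +1/1 = 1
  [1] −1/2 = -1/2
S = 1/2
C² = P²·S² = 1/15 ; C = +0.258199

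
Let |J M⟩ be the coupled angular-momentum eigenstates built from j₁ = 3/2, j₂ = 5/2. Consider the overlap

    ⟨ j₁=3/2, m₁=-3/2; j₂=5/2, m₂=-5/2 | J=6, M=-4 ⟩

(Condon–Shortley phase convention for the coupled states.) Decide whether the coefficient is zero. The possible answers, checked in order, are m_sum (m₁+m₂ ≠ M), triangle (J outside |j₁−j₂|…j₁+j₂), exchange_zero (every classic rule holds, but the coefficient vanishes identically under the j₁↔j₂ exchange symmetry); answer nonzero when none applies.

m-sum: m₁+m₂ = -3/2+(-5/2) = -4, M = -4  ✓
triangle: need |j₁−j₂| ≤ J ≤ j₁+j₂, i.e. J ∈ [1, 4]; J = 6 is outside ✗ ⇒ coefficient is 0

triangle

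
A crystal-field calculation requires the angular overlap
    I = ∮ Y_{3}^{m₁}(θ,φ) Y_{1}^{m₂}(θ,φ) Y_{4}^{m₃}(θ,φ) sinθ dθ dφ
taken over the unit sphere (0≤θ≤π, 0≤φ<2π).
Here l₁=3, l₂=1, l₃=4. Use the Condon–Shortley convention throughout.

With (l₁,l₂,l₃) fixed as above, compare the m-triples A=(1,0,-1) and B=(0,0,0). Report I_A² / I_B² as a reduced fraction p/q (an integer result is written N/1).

15/16

l's match ⇒ only the (l;m) 3-j factors differ between A and B.
A: triangle coeff Δ(3,1,4) = 1/252; Σ_t [0,0]: t=0:+1/48 = 1/48; (3j)²=5/84 [(3 1 4; 1 0 -1)], sign=-1
B: triangle coeff Δ(3,1,4) = 1/252; Σ_t [0,0]: t=0:+1/36 = 1/36; (3j)²=4/63 [(3 1 4; 0 0 0)], sign=+1
I_A²/I_B² = (5/84)/(4/63) = 15/16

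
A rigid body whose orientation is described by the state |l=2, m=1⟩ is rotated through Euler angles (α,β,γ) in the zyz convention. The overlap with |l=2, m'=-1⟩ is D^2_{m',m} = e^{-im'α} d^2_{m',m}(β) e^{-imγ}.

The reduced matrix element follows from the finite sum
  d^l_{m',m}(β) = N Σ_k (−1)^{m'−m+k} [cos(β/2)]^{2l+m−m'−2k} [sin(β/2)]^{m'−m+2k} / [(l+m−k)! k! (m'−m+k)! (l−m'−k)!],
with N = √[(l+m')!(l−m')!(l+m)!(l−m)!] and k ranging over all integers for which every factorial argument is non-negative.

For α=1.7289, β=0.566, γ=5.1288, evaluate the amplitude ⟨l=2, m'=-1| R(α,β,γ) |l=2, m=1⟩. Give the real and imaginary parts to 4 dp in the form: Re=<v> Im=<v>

Split into d^2_{-1,1}(β=0.5660) × two z-phases.
Half-angle: c=0.960222, s=0.279238. N=√(1·6·6·1)=6.000000
k∈{2,3} keeps every argument non-negative
  k=2: (−1)^0·6.0000/(2)·0.9602^2·0.2792^2 = +0.215681
  k=3: (−1)^1·6.0000/(6)·0.9602^0·0.2792^4 = -0.006080
d^2_{-1,1}(0.5660) = +0.215681 -0.006080 = +0.209601
Attach z-rotation phases: D = e^{-i(-1)(1.7289)}·(+0.209601)·e^{-i(1)(5.1288)} = -0.202648+0.053541i

Re=-0.2026 Im=0.0535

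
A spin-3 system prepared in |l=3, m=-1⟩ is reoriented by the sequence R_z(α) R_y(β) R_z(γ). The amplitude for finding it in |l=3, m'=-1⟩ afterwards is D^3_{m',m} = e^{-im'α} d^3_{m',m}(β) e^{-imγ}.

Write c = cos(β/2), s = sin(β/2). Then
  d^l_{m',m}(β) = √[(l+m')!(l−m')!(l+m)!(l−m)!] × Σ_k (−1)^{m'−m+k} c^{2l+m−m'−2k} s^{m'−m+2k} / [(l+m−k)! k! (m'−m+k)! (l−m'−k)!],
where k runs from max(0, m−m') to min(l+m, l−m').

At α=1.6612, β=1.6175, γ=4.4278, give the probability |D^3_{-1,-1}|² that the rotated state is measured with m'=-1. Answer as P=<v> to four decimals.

First d^3_{-1,-1}(β=1.6175), then the phase factors e^{-i(-1)α} and e^{-i(-1)γ}:
c=cos(1.617500/2)=0.690403, s=sin(1.617500/2)=0.723425; N=√[2·24·2·24]=48.000000
k∈{0,1,2} keeps every argument non-negative
  k=0: (−1)^0·48.0000/(48)·0.6904^6·0.7234^0 = +0.108297
  k=1: (−1)^1·48.0000/(6)·0.6904^4·0.7234^2 = -0.951235
  k=2: (−1)^2·48.0000/(8)·0.6904^2·0.7234^4 = +0.783304
d^3_{-1,-1}(1.6175) = +0.108297 -0.951235 +0.783304 = -0.059634
|D^3_{-1,-1}|² = |d^3_{-1,-1}(β)|² = (-0.059634)² = 0.003556 (the z-rotation phases have unit modulus)

P=0.0036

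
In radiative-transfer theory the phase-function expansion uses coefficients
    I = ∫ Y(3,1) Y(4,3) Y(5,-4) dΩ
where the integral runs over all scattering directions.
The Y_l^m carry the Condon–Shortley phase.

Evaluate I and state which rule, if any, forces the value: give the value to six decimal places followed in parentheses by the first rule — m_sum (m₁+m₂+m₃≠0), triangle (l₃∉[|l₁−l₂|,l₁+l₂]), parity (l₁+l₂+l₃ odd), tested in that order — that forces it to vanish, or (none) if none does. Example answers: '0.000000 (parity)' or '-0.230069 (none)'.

Rules hold: Σm=0, L=12 even, 1≤5≤7.
N = 7·9·11 = 693
Δ = 2!·4!·6!/13! = 1/180180
Racah Σ t=0..2: t=0:+1/576 t=1:−1/144 t=2:+1/576 = -1/288
⇒ 3j(3 4 5; 0 0 0)² = 20/1001, sgn +1
Racah Σ t=1..2: t=1:−1/4320 t=2:+1/5760 = -1/17280
⇒ 3j(3 4 5; 1 3 -4)² = 7/4290, sgn +1
4πI² = N·(3j₀)²·(3jₘ)² = 42/1859
I = +1·√(0.0225928/4π) = 0.04240138
No selection rule forces the value: the integral is nonzero (none).

0.042401 (none)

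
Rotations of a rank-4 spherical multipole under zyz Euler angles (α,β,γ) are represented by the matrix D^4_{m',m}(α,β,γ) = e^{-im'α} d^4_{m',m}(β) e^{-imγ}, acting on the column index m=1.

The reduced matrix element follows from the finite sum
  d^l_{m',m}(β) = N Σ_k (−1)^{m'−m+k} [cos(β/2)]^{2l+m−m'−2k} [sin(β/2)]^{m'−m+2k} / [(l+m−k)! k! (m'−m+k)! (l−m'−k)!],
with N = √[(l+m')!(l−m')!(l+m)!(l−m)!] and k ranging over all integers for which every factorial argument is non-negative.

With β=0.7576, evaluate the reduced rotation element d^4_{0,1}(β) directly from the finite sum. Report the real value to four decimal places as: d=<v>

d^4_{0,1}(β=0.7576) via the finite sum:
Half-angle: c=0.929109, s=0.369806. N=√(24·24·120·6)=643.987578
k∈{1,2,3,4} keeps every argument non-negative
  k=1: (−1)^0·643.9876/(144)·0.9291^7·0.3698^1 = +0.988452
  k=2: (−1)^1·643.9876/(24)·0.9291^5·0.3698^3 = -0.939552
  k=3: (−1)^2·643.9876/(24)·0.9291^3·0.3698^5 = +0.148845
  k=4: (−1)^3·643.9876/(144)·0.9291^1·0.3698^7 = -0.003930
d^4_{0,1}(0.7576) = +0.988452 -0.939552 +0.148845 -0.003930 = +0.193815

d=0.1938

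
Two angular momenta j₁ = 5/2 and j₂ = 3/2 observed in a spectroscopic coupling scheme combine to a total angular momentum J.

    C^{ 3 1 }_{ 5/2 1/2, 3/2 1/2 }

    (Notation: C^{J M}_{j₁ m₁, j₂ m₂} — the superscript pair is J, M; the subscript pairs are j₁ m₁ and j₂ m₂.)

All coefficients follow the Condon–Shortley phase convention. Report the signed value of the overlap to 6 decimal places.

triangle: 1!·4!·2!/8! = 48/40320
(j±m)!: 3!·2!·2!·1!·4!·2! = 1152
prefactor² = (2J+1)·Δ·N² = 48/5
  k=0: +1/(0!·1!·2!·2!·2!·0!) = 1/8
  k=1: −1/(1!·0!·1!·1!·3!·1!) = -1/6
Σ = -1/24  ⇒  CG² = 48/5·(-1/24)² = 1/60
CG = −√(1/60) = -0.129099

−√(1/60) ≈ -0.129099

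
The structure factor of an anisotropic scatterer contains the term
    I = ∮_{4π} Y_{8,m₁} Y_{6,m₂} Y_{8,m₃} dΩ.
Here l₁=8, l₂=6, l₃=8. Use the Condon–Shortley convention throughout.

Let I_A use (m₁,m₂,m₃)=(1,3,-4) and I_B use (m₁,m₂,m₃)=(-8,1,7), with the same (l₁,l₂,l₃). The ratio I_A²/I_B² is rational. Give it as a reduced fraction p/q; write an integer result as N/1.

Shared (l₁,l₂,l₃)=(8,6,8): N and (l;000)² cancel in I_A²/I_B².
A: Δ = 6!·10!·6!/23! = 1/13742520792; Racah Σ t=3..6: t=3:−1/447897600 t=4:+1/174182400 t=5:−1/464486400 t=6:+1/9405849600 = 11/7524679680; ⇒ 3j(8 6 8; 1 3 -4)² = 1375/193154, sgn +1
B: Δ = 6!·10!·6!/23! = 1/13742520792; Racah Σ t=6..6: t=6:+1/313528320000 = 1/313528320000; ⇒ 3j(8 6 8; -8 1 7)² = 91/7429, sgn -1
I_A²/I_B² = (1375/193154)/(91/7429) = 1375/2366

1375/2366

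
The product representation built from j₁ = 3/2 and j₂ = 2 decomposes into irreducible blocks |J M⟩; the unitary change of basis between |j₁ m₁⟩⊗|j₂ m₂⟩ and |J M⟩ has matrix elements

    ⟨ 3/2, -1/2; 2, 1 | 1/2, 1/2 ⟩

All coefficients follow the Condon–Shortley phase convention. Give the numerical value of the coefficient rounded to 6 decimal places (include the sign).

+0.547723  (= +√(3/10))

triangle: 3!×0!×1!/5! = 6/120
(j±m)!: 1!×2!×3!×1!×1!×0! = 12
prefactor² = (2J+1)×Δ×N² = 6/5
  k=2: +1/(2!×1!×0!×1!×0!×0!) = 1/2
Σ = 1/2  ⇒  CG² = 6/5×(1/2)² = 3/10
CG = +√(3/10) = +0.547723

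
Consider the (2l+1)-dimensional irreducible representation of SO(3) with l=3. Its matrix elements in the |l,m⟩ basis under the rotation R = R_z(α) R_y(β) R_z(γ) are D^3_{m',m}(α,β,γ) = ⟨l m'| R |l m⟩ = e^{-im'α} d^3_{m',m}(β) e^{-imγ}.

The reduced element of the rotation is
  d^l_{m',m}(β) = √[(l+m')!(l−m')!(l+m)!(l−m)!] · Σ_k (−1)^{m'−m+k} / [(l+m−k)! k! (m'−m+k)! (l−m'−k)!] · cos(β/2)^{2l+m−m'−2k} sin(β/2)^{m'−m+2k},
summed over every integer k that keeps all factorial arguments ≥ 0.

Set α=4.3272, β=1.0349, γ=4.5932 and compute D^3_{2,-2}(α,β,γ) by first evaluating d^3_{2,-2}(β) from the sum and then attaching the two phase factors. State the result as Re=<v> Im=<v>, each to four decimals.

First d^3_{2,-2}(β=1.0349), then the phase factors e^{-i(2)α} and e^{-i(-2)γ}:
With c≡cos(β/2)=0.869083 and s≡sin(β/2)=0.494666, N=[120·1·1·120]^{1/2}=120.000000
k: max(0,(-2)−(2))=0 … min(3+(-2),3−(2))=1
  k=0: (−1)^4·120.0000/(24)·0.8691^2·0.4947^4 = +0.226120
  k=1: (−1)^5·120.0000/(120)·0.8691^0·0.4947^6 = -0.014651
d^3_{2,-2}(1.0349) = +0.226120 -0.014651 = +0.211469
Attach z-rotation phases: D = e^{-i(2)(4.3272)}·(+0.211469)·e^{-i(-2)(4.5932)} = +0.182243+0.107269i

Re=0.1822 Im=0.1073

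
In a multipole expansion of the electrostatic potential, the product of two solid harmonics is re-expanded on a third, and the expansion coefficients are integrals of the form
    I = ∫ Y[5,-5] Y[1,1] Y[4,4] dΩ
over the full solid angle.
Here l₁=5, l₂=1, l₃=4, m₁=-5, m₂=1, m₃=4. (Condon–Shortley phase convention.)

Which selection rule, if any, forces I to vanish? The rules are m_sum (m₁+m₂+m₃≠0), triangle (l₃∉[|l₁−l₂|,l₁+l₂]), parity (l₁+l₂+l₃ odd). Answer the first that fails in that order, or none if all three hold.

none

Σmᵢ = 0  ✓
l₃∈[|l₁−l₂|,l₁+l₂]=[4,6], have l₃=4  ✓
Σlᵢ = 10 ⇒ even  ✓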